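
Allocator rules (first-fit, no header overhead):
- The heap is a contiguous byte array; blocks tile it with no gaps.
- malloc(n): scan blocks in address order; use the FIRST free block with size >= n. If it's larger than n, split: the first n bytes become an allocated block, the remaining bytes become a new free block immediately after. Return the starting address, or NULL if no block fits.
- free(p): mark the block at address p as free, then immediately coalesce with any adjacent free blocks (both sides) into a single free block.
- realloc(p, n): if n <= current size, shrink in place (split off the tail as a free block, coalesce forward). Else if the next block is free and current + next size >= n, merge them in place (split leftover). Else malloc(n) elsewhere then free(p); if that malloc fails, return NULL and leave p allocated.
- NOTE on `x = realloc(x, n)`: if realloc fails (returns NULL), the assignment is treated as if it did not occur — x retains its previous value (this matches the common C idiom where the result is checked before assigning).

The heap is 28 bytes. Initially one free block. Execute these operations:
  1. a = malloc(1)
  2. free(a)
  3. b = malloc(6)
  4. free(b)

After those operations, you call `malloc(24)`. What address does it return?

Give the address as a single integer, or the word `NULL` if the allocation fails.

Answer: 0

Derivation:
Op 1: a = malloc(1) -> a = 0; heap: [0-0 ALLOC][1-27 FREE]
Op 2: free(a) -> (freed a); heap: [0-27 FREE]
Op 3: b = malloc(6) -> b = 0; heap: [0-5 ALLOC][6-27 FREE]
Op 4: free(b) -> (freed b); heap: [0-27 FREE]
malloc(24): first-fit scan over [0-27 FREE] -> 0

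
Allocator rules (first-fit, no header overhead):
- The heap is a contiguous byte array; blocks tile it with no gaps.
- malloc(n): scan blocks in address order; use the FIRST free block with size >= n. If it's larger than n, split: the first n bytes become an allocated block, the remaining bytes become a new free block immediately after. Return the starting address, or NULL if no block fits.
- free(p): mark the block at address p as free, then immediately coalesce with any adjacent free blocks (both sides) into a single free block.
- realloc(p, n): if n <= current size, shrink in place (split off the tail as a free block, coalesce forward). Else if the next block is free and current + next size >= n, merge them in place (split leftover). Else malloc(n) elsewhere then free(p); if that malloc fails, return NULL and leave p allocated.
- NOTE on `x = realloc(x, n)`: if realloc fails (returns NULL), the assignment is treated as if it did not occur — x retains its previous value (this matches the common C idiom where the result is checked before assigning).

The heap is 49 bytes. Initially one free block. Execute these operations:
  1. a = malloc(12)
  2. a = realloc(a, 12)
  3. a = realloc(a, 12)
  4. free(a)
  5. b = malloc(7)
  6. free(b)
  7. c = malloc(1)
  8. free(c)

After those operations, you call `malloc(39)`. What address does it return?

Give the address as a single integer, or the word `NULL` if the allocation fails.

Op 1: a = malloc(12) -> a = 0; heap: [0-11 ALLOC][12-48 FREE]
Op 2: a = realloc(a, 12) -> a = 0; heap: [0-11 ALLOC][12-48 FREE]
Op 3: a = realloc(a, 12) -> a = 0; heap: [0-11 ALLOC][12-48 FREE]
Op 4: free(a) -> (freed a); heap: [0-48 FREE]
Op 5: b = malloc(7) -> b = 0; heap: [0-6 ALLOC][7-48 FREE]
Op 6: free(b) -> (freed b); heap: [0-48 FREE]
Op 7: c = malloc(1) -> c = 0; heap: [0-0 ALLOC][1-48 FREE]
Op 8: free(c) -> (freed c); heap: [0-48 FREE]
malloc(39): first-fit scan over [0-48 FREE] -> 0

Answer: 0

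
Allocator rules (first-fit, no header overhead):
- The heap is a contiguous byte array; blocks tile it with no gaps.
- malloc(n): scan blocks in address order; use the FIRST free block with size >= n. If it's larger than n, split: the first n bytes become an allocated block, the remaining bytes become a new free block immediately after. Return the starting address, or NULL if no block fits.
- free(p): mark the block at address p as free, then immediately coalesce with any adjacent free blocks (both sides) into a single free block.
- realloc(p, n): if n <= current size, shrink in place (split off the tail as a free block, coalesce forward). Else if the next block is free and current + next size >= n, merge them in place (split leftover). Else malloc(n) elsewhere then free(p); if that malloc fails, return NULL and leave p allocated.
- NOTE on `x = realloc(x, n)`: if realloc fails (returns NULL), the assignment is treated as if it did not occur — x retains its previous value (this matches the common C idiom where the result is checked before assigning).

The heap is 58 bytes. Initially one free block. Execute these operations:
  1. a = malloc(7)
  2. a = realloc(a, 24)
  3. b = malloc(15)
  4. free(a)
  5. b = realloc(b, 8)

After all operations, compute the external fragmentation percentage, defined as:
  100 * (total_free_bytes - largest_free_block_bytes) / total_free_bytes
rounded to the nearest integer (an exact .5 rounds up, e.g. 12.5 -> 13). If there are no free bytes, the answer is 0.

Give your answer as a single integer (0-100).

Op 1: a = malloc(7) -> a = 0; heap: [0-6 ALLOC][7-57 FREE]
Op 2: a = realloc(a, 24) -> a = 0; heap: [0-23 ALLOC][24-57 FREE]
Op 3: b = malloc(15) -> b = 24; heap: [0-23 ALLOC][24-38 ALLOC][39-57 FREE]
Op 4: free(a) -> (freed a); heap: [0-23 FREE][24-38 ALLOC][39-57 FREE]
Op 5: b = realloc(b, 8) -> b = 24; heap: [0-23 FREE][24-31 ALLOC][32-57 FREE]
Free blocks: [24 26] total_free=50 largest=26 -> 100*(50-26)/50 = 2400/50 = 48

Answer: 48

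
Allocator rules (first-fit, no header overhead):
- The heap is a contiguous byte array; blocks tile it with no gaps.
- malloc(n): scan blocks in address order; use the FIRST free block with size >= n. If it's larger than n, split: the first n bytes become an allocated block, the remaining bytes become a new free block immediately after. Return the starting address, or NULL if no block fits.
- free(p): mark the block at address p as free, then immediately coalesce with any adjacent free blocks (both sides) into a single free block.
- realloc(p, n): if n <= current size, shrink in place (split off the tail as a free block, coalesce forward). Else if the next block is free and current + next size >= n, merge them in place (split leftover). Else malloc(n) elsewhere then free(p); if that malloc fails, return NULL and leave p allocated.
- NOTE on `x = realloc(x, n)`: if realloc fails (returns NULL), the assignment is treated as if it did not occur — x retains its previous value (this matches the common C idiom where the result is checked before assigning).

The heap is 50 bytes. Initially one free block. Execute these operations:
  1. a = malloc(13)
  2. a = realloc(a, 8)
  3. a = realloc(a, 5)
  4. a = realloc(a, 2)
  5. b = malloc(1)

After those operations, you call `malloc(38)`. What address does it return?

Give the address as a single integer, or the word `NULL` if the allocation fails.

Answer: 3

Derivation:
Op 1: a = malloc(13) -> a = 0; heap: [0-12 ALLOC][13-49 FREE]
Op 2: a = realloc(a, 8) -> a = 0; heap: [0-7 ALLOC][8-49 FREE]
Op 3: a = realloc(a, 5) -> a = 0; heap: [0-4 ALLOC][5-49 FREE]
Op 4: a = realloc(a, 2) -> a = 0; heap: [0-1 ALLOC][2-49 FREE]
Op 5: b = malloc(1) -> b = 2; heap: [0-1 ALLOC][2-2 ALLOC][3-49 FREE]
malloc(38): first-fit scan over [0-1 ALLOC][2-2 ALLOC][3-49 FREE] -> 3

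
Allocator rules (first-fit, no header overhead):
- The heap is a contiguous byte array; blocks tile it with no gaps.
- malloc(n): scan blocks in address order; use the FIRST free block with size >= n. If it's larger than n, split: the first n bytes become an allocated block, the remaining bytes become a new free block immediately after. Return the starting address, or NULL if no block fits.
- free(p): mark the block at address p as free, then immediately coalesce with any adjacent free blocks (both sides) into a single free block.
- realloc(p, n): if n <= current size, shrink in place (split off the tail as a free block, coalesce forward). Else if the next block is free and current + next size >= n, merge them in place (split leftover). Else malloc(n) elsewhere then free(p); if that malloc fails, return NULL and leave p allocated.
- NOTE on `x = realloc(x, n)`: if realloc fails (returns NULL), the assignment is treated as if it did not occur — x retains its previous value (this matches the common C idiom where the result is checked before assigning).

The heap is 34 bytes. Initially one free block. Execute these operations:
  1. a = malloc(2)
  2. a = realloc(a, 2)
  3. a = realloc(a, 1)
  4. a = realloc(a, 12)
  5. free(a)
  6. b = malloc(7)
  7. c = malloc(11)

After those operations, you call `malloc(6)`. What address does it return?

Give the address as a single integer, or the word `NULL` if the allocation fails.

Op 1: a = malloc(2) -> a = 0; heap: [0-1 ALLOC][2-33 FREE]
Op 2: a = realloc(a, 2) -> a = 0; heap: [0-1 ALLOC][2-33 FREE]
Op 3: a = realloc(a, 1) -> a = 0; heap: [0-0 ALLOC][1-33 FREE]
Op 4: a = realloc(a, 12) -> a = 0; heap: [0-11 ALLOC][12-33 FREE]
Op 5: free(a) -> (freed a); heap: [0-33 FREE]
Op 6: b = malloc(7) -> b = 0; heap: [0-6 ALLOC][7-33 FREE]
Op 7: c = malloc(11) -> c = 7; heap: [0-6 ALLOC][7-17 ALLOC][18-33 FREE]
malloc(6): first-fit scan over [0-6 ALLOC][7-17 ALLOC][18-33 FREE] -> 18

Answer: 18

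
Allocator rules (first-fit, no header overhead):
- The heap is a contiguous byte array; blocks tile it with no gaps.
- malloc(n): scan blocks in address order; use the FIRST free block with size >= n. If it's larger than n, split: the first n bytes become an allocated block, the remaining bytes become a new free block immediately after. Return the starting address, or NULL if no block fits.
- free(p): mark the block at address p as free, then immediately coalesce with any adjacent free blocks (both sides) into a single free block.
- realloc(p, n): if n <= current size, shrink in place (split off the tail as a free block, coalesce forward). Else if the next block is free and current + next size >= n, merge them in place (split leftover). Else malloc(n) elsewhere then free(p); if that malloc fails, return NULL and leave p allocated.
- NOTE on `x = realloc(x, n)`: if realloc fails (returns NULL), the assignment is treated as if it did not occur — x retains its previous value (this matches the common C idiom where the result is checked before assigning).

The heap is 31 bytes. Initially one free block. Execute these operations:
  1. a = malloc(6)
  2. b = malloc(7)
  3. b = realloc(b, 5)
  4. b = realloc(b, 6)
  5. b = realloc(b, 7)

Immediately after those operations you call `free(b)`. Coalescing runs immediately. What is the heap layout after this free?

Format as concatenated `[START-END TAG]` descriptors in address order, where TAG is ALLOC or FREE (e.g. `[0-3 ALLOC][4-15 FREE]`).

Op 1: a = malloc(6) -> a = 0; heap: [0-5 ALLOC][6-30 FREE]
Op 2: b = malloc(7) -> b = 6; heap: [0-5 ALLOC][6-12 ALLOC][13-30 FREE]
Op 3: b = realloc(b, 5) -> b = 6; heap: [0-5 ALLOC][6-10 ALLOC][11-30 FREE]
Op 4: b = realloc(b, 6) -> b = 6; heap: [0-5 ALLOC][6-11 ALLOC][12-30 FREE]
Op 5: b = realloc(b, 7) -> b = 6; heap: [0-5 ALLOC][6-12 ALLOC][13-30 FREE]
free(b): b = 6 -> block [6-12 ALLOC]; mark free, coalesce with adjacent free neighbors -> [0-5 ALLOC][6-30 FREE]

Answer: [0-5 ALLOC][6-30 FREE]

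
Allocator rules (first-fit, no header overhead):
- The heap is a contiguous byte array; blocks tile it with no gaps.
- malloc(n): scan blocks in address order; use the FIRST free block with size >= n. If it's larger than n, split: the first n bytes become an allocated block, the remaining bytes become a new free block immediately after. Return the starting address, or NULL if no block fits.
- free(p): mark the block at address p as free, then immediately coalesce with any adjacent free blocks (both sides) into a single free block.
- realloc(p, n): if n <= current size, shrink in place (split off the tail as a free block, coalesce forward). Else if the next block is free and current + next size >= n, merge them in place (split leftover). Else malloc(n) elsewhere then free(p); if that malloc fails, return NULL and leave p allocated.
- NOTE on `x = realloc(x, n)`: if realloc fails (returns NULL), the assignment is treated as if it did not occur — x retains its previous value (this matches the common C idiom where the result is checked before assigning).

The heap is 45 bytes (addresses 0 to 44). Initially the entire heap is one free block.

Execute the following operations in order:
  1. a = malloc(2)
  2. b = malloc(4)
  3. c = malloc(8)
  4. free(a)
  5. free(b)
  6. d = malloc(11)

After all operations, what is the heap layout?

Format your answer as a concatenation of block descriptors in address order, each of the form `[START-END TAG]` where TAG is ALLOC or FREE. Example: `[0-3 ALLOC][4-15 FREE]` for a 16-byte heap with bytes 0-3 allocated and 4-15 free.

Op 1: a = malloc(2) -> a = 0; heap: [0-1 ALLOC][2-44 FREE]
Op 2: b = malloc(4) -> b = 2; heap: [0-1 ALLOC][2-5 ALLOC][6-44 FREE]
Op 3: c = malloc(8) -> c = 6; heap: [0-1 ALLOC][2-5 ALLOC][6-13 ALLOC][14-44 FREE]
Op 4: free(a) -> (freed a); heap: [0-1 FREE][2-5 ALLOC][6-13 ALLOC][14-44 FREE]
Op 5: free(b) -> (freed b); heap: [0-5 FREE][6-13 ALLOC][14-44 FREE]
Op 6: d = malloc(11) -> d = 14; heap: [0-5 FREE][6-13 ALLOC][14-24 ALLOC][25-44 FREE]

Answer: [0-5 FREE][6-13 ALLOC][14-24 ALLOC][25-44 FREE]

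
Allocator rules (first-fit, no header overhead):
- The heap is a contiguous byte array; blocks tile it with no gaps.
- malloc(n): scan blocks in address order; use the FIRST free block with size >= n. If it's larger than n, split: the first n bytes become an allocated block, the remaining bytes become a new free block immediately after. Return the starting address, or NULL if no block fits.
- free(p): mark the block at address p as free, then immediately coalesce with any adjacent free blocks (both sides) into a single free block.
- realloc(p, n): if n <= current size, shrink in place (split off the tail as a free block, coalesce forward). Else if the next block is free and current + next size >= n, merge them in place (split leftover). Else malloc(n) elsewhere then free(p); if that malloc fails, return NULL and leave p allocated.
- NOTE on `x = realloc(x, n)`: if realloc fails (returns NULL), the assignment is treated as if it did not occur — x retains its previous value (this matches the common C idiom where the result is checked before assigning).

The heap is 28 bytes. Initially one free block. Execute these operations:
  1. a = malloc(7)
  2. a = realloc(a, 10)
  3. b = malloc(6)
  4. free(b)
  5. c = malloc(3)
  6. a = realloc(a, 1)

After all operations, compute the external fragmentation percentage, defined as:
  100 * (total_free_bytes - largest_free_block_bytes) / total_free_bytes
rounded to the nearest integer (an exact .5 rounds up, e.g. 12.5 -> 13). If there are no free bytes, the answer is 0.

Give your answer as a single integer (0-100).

Op 1: a = malloc(7) -> a = 0; heap: [0-6 ALLOC][7-27 FREE]
Op 2: a = realloc(a, 10) -> a = 0; heap: [0-9 ALLOC][10-27 FREE]
Op 3: b = malloc(6) -> b = 10; heap: [0-9 ALLOC][10-15 ALLOC][16-27 FREE]
Op 4: free(b) -> (freed b); heap: [0-9 ALLOC][10-27 FREE]
Op 5: c = malloc(3) -> c = 10; heap: [0-9 ALLOC][10-12 ALLOC][13-27 FREE]
Op 6: a = realloc(a, 1) -> a = 0; heap: [0-0 ALLOC][1-9 FREE][10-12 ALLOC][13-27 FREE]
Free blocks: [9 15] total_free=24 largest=15 -> 100*(24-15)/24 = 900/24 = 37.5 -> rounds to 38

Answer: 38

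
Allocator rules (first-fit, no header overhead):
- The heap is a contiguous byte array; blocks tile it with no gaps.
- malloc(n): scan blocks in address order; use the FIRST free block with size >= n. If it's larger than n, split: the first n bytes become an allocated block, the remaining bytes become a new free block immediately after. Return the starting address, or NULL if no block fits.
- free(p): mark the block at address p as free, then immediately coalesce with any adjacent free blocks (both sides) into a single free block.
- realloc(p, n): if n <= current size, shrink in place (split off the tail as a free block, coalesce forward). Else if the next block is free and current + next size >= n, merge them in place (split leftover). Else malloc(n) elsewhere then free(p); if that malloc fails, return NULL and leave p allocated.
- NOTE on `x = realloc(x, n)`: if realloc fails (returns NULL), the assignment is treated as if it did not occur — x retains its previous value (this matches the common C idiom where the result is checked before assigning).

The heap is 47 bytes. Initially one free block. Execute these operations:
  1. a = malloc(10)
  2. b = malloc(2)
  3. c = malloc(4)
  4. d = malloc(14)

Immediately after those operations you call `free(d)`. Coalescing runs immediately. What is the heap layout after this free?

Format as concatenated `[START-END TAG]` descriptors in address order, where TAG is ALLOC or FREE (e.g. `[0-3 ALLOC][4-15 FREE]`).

Answer: [0-9 ALLOC][10-11 ALLOC][12-15 ALLOC][16-46 FREE]

Derivation:
Op 1: a = malloc(10) -> a = 0; heap: [0-9 ALLOC][10-46 FREE]
Op 2: b = malloc(2) -> b = 10; heap: [0-9 ALLOC][10-11 ALLOC][12-46 FREE]
Op 3: c = malloc(4) -> c = 12; heap: [0-9 ALLOC][10-11 ALLOC][12-15 ALLOC][16-46 FREE]
Op 4: d = malloc(14) -> d = 16; heap: [0-9 ALLOC][10-11 ALLOC][12-15 ALLOC][16-29 ALLOC][30-46 FREE]
free(d): d = 16 -> block [16-29 ALLOC]; mark free, coalesce with adjacent free neighbors -> [0-9 ALLOC][10-11 ALLOC][12-15 ALLOC][16-46 FREE]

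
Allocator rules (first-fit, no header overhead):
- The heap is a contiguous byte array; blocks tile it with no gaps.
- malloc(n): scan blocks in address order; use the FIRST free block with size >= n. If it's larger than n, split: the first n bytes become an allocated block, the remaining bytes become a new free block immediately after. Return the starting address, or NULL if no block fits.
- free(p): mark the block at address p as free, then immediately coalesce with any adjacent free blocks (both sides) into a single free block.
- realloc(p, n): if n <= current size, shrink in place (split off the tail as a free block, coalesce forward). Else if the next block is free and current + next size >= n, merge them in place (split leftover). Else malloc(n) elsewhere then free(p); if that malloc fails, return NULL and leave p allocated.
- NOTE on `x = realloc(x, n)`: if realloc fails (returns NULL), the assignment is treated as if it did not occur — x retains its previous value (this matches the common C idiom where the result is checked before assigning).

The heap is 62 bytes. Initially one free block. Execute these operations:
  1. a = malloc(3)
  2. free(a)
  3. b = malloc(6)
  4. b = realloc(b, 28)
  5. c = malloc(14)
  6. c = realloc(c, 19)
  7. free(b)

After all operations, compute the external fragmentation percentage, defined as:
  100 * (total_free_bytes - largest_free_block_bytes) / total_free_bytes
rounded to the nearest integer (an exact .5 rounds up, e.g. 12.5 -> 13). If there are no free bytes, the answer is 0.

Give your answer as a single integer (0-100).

Answer: 35

Derivation:
Op 1: a = malloc(3) -> a = 0; heap: [0-2 ALLOC][3-61 FREE]
Op 2: free(a) -> (freed a); heap: [0-61 FREE]
Op 3: b = malloc(6) -> b = 0; heap: [0-5 ALLOC][6-61 FREE]
Op 4: b = realloc(b, 28) -> b = 0; heap: [0-27 ALLOC][28-61 FREE]
Op 5: c = malloc(14) -> c = 28; heap: [0-27 ALLOC][28-41 ALLOC][42-61 FREE]
Op 6: c = realloc(c, 19) -> c = 28; heap: [0-27 ALLOC][28-46 ALLOC][47-61 FREE]
Op 7: free(b) -> (freed b); heap: [0-27 FREE][28-46 ALLOC][47-61 FREE]
Free blocks: [28 15] total_free=43 largest=28 -> 100*(43-28)/43 = 1500/43 ≈ 34.884 -> rounds to 35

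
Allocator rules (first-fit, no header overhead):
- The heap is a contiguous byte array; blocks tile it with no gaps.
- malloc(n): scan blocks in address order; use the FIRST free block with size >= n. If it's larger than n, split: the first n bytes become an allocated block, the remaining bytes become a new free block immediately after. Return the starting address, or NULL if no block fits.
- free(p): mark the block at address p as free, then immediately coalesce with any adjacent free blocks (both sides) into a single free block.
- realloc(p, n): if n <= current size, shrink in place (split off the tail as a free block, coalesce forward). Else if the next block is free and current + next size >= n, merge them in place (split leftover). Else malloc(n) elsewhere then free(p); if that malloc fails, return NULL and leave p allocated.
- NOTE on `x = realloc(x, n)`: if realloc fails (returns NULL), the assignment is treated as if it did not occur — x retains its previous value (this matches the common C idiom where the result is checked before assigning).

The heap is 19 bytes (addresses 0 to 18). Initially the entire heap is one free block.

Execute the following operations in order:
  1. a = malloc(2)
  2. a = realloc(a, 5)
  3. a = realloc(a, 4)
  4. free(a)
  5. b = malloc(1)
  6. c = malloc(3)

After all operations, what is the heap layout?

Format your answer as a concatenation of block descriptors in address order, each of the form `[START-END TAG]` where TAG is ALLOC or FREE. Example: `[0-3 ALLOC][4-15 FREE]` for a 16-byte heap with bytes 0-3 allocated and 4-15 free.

Answer: [0-0 ALLOC][1-3 ALLOC][4-18 FREE]

Derivation:
Op 1: a = malloc(2) -> a = 0; heap: [0-1 ALLOC][2-18 FREE]
Op 2: a = realloc(a, 5) -> a = 0; heap: [0-4 ALLOC][5-18 FREE]
Op 3: a = realloc(a, 4) -> a = 0; heap: [0-3 ALLOC][4-18 FREE]
Op 4: free(a) -> (freed a); heap: [0-18 FREE]
Op 5: b = malloc(1) -> b = 0; heap: [0-0 ALLOC][1-18 FREE]
Op 6: c = malloc(3) -> c = 1; heap: [0-0 ALLOC][1-3 ALLOC][4-18 FREE]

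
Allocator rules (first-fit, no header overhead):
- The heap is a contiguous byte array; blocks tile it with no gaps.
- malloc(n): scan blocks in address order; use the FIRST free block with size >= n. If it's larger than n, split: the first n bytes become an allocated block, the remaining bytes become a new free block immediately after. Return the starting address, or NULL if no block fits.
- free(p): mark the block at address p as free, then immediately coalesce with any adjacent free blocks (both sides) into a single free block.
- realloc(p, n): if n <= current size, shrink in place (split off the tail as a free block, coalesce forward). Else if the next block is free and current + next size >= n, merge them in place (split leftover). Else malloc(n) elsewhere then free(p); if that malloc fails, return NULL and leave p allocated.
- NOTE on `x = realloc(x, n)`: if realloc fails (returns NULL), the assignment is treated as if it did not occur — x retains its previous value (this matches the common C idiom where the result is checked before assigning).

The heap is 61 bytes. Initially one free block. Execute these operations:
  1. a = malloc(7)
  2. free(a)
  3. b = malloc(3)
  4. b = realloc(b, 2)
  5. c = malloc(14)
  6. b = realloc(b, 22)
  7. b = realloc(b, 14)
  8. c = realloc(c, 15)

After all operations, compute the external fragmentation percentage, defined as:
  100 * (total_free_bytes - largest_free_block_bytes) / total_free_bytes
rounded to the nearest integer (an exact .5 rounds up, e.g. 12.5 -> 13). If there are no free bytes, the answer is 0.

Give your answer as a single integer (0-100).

Answer: 50

Derivation:
Op 1: a = malloc(7) -> a = 0; heap: [0-6 ALLOC][7-60 FREE]
Op 2: free(a) -> (freed a); heap: [0-60 FREE]
Op 3: b = malloc(3) -> b = 0; heap: [0-2 ALLOC][3-60 FREE]
Op 4: b = realloc(b, 2) -> b = 0; heap: [0-1 ALLOC][2-60 FREE]
Op 5: c = malloc(14) -> c = 2; heap: [0-1 ALLOC][2-15 ALLOC][16-60 FREE]
Op 6: b = realloc(b, 22) -> b = 16; heap: [0-1 FREE][2-15 ALLOC][16-37 ALLOC][38-60 FREE]
Op 7: b = realloc(b, 14) -> b = 16; heap: [0-1 FREE][2-15 ALLOC][16-29 ALLOC][30-60 FREE]
Op 8: c = realloc(c, 15) -> c = 30; heap: [0-15 FREE][16-29 ALLOC][30-44 ALLOC][45-60 FREE]
Free blocks: [16 16] total_free=32 largest=16 -> 100*(32-16)/32 = 1600/32 = 50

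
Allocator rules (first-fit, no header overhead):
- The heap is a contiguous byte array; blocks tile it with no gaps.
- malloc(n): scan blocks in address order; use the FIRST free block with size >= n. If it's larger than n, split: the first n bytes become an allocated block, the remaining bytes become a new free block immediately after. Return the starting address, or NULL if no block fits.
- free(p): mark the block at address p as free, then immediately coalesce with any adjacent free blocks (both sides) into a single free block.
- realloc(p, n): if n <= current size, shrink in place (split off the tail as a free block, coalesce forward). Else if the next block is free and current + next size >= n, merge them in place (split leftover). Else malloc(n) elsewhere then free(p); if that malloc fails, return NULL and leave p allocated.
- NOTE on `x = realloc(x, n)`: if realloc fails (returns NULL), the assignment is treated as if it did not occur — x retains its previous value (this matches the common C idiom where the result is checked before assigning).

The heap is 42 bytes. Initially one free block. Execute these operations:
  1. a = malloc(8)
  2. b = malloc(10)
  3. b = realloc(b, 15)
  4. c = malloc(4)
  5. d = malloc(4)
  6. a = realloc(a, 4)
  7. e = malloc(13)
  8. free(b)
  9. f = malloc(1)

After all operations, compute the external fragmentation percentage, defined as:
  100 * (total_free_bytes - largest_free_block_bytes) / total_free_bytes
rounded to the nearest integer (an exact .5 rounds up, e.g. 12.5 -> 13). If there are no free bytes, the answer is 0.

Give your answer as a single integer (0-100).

Answer: 38

Derivation:
Op 1: a = malloc(8) -> a = 0; heap: [0-7 ALLOC][8-41 FREE]
Op 2: b = malloc(10) -> b = 8; heap: [0-7 ALLOC][8-17 ALLOC][18-41 FREE]
Op 3: b = realloc(b, 15) -> b = 8; heap: [0-7 ALLOC][8-22 ALLOC][23-41 FREE]
Op 4: c = malloc(4) -> c = 23; heap: [0-7 ALLOC][8-22 ALLOC][23-26 ALLOC][27-41 FREE]
Op 5: d = malloc(4) -> d = 27; heap: [0-7 ALLOC][8-22 ALLOC][23-26 ALLOC][27-30 ALLOC][31-41 FREE]
Op 6: a = realloc(a, 4) -> a = 0; heap: [0-3 ALLOC][4-7 FREE][8-22 ALLOC][23-26 ALLOC][27-30 ALLOC][31-41 FREE]
Op 7: e = malloc(13) -> e = NULL; heap: [0-3 ALLOC][4-7 FREE][8-22 ALLOC][23-26 ALLOC][27-30 ALLOC][31-41 FREE]
Op 8: free(b) -> (freed b); heap: [0-3 ALLOC][4-22 FREE][23-26 ALLOC][27-30 ALLOC][31-41 FREE]
Op 9: f = malloc(1) -> f = 4; heap: [0-3 ALLOC][4-4 ALLOC][5-22 FREE][23-26 ALLOC][27-30 ALLOC][31-41 FREE]
Free blocks: [18 11] total_free=29 largest=18 -> 100*(29-18)/29 = 1100/29 ≈ 37.931 -> rounds to 38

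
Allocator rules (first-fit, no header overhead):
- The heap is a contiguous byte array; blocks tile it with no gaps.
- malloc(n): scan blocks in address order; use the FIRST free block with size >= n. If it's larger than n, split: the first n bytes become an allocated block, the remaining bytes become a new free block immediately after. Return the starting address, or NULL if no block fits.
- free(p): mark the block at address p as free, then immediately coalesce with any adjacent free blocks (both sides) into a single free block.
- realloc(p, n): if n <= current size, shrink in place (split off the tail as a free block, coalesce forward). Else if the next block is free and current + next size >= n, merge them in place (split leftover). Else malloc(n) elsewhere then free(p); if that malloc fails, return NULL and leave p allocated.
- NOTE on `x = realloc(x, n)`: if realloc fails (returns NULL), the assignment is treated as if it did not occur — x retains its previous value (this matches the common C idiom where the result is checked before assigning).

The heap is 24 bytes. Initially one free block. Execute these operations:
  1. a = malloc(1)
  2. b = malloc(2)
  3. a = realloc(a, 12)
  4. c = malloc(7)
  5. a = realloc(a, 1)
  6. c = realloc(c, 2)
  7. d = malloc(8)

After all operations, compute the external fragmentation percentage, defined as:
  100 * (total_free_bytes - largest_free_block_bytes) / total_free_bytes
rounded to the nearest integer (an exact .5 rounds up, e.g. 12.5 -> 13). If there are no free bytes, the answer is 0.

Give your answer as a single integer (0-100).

Answer: 36

Derivation:
Op 1: a = malloc(1) -> a = 0; heap: [0-0 ALLOC][1-23 FREE]
Op 2: b = malloc(2) -> b = 1; heap: [0-0 ALLOC][1-2 ALLOC][3-23 FREE]
Op 3: a = realloc(a, 12) -> a = 3; heap: [0-0 FREE][1-2 ALLOC][3-14 ALLOC][15-23 FREE]
Op 4: c = malloc(7) -> c = 15; heap: [0-0 FREE][1-2 ALLOC][3-14 ALLOC][15-21 ALLOC][22-23 FREE]
Op 5: a = realloc(a, 1) -> a = 3; heap: [0-0 FREE][1-2 ALLOC][3-3 ALLOC][4-14 FREE][15-21 ALLOC][22-23 FREE]
Op 6: c = realloc(c, 2) -> c = 15; heap: [0-0 FREE][1-2 ALLOC][3-3 ALLOC][4-14 FREE][15-16 ALLOC][17-23 FREE]
Op 7: d = malloc(8) -> d = 4; heap: [0-0 FREE][1-2 ALLOC][3-3 ALLOC][4-11 ALLOC][12-14 FREE][15-16 ALLOC][17-23 FREE]
Free blocks: [1 3 7] total_free=11 largest=7 -> 100*(11-7)/11 = 400/11 ≈ 36.364 -> rounds to 36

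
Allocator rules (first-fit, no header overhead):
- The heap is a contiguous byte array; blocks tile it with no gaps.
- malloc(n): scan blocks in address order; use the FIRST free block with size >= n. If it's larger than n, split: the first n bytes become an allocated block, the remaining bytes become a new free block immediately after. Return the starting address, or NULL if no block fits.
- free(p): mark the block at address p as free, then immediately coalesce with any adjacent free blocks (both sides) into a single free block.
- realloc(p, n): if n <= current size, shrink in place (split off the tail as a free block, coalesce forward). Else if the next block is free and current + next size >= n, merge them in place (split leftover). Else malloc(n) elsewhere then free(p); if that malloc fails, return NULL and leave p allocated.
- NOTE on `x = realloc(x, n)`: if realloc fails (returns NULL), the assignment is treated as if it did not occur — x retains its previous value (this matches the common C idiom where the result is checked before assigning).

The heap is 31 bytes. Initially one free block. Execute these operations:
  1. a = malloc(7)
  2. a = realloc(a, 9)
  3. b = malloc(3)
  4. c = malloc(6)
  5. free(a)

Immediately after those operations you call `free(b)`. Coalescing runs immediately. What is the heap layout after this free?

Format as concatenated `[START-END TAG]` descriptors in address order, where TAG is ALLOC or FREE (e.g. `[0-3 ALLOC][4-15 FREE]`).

Answer: [0-11 FREE][12-17 ALLOC][18-30 FREE]

Derivation:
Op 1: a = malloc(7) -> a = 0; heap: [0-6 ALLOC][7-30 FREE]
Op 2: a = realloc(a, 9) -> a = 0; heap: [0-8 ALLOC][9-30 FREE]
Op 3: b = malloc(3) -> b = 9; heap: [0-8 ALLOC][9-11 ALLOC][12-30 FREE]
Op 4: c = malloc(6) -> c = 12; heap: [0-8 ALLOC][9-11 ALLOC][12-17 ALLOC][18-30 FREE]
Op 5: free(a) -> (freed a); heap: [0-8 FREE][9-11 ALLOC][12-17 ALLOC][18-30 FREE]
free(b): b = 9 -> block [9-11 ALLOC]; mark free, coalesce with adjacent free neighbors -> [0-11 FREE][12-17 ALLOC][18-30 FREE]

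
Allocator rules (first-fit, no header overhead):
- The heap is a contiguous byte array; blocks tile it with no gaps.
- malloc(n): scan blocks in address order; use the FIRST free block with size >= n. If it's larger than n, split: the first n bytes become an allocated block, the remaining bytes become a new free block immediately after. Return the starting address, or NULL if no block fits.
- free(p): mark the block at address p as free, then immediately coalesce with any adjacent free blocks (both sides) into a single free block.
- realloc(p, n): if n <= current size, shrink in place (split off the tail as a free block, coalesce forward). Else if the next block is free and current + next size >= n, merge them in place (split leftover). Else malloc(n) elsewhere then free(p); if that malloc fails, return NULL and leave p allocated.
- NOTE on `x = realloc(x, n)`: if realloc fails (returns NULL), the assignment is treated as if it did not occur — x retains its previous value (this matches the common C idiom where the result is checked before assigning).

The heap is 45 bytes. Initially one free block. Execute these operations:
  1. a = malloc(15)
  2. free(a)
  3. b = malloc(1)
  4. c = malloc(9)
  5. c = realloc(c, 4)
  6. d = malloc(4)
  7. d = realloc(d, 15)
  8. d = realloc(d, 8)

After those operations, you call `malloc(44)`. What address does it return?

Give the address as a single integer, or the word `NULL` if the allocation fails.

Answer: NULL

Derivation:
Op 1: a = malloc(15) -> a = 0; heap: [0-14 ALLOC][15-44 FREE]
Op 2: free(a) -> (freed a); heap: [0-44 FREE]
Op 3: b = malloc(1) -> b = 0; heap: [0-0 ALLOC][1-44 FREE]
Op 4: c = malloc(9) -> c = 1; heap: [0-0 ALLOC][1-9 ALLOC][10-44 FREE]
Op 5: c = realloc(c, 4) -> c = 1; heap: [0-0 ALLOC][1-4 ALLOC][5-44 FREE]
Op 6: d = malloc(4) -> d = 5; heap: [0-0 ALLOC][1-4 ALLOC][5-8 ALLOC][9-44 FREE]
Op 7: d = realloc(d, 15) -> d = 5; heap: [0-0 ALLOC][1-4 ALLOC][5-19 ALLOC][20-44 FREE]
Op 8: d = realloc(d, 8) -> d = 5; heap: [0-0 ALLOC][1-4 ALLOC][5-12 ALLOC][13-44 FREE]
malloc(44): first-fit scan over [0-0 ALLOC][1-4 ALLOC][5-12 ALLOC][13-44 FREE] -> NULL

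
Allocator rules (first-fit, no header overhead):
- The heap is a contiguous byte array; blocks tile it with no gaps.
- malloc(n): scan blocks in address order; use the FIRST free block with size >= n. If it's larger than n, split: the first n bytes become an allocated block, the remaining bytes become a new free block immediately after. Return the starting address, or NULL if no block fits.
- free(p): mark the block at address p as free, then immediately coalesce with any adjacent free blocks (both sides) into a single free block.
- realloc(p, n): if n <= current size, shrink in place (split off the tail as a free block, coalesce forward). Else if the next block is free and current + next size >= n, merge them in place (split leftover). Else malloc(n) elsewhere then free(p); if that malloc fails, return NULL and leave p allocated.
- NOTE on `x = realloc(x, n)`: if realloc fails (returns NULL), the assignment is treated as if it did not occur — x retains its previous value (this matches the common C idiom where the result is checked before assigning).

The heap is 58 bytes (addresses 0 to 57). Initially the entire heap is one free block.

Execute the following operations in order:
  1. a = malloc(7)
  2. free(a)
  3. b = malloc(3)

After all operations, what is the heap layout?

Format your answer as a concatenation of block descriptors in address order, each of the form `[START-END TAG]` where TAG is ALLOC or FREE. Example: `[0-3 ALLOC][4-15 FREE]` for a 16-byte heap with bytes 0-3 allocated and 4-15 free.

Op 1: a = malloc(7) -> a = 0; heap: [0-6 ALLOC][7-57 FREE]
Op 2: free(a) -> (freed a); heap: [0-57 FREE]
Op 3: b = malloc(3) -> b = 0; heap: [0-2 ALLOC][3-57 FREE]

Answer: [0-2 ALLOC][3-57 FREE]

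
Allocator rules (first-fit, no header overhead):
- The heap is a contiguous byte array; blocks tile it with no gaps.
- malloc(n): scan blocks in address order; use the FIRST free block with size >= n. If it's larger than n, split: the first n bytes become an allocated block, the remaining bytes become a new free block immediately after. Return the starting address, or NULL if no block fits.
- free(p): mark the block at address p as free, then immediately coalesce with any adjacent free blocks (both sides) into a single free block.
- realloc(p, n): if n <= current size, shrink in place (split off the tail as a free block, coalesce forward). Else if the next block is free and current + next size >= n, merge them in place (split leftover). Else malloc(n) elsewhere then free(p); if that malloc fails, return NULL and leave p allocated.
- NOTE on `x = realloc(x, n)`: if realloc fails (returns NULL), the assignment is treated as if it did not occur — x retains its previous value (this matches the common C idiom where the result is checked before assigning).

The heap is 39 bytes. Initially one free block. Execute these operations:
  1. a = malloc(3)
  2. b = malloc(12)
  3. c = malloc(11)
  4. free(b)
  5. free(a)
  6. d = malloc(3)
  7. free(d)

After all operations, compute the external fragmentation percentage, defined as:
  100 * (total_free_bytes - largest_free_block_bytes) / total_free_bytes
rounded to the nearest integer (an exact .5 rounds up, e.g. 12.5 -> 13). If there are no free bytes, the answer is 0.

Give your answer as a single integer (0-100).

Answer: 46

Derivation:
Op 1: a = malloc(3) -> a = 0; heap: [0-2 ALLOC][3-38 FREE]
Op 2: b = malloc(12) -> b = 3; heap: [0-2 ALLOC][3-14 ALLOC][15-38 FREE]
Op 3: c = malloc(11) -> c = 15; heap: [0-2 ALLOC][3-14 ALLOC][15-25 ALLOC][26-38 FREE]
Op 4: free(b) -> (freed b); heap: [0-2 ALLOC][3-14 FREE][15-25 ALLOC][26-38 FREE]
Op 5: free(a) -> (freed a); heap: [0-14 FREE][15-25 ALLOC][26-38 FREE]
Op 6: d = malloc(3) -> d = 0; heap: [0-2 ALLOC][3-14 FREE][15-25 ALLOC][26-38 FREE]
Op 7: free(d) -> (freed d); heap: [0-14 FREE][15-25 ALLOC][26-38 FREE]
Free blocks: [15 13] total_free=28 largest=15 -> 100*(28-15)/28 = 1300/28 ≈ 46.429 -> rounds to 46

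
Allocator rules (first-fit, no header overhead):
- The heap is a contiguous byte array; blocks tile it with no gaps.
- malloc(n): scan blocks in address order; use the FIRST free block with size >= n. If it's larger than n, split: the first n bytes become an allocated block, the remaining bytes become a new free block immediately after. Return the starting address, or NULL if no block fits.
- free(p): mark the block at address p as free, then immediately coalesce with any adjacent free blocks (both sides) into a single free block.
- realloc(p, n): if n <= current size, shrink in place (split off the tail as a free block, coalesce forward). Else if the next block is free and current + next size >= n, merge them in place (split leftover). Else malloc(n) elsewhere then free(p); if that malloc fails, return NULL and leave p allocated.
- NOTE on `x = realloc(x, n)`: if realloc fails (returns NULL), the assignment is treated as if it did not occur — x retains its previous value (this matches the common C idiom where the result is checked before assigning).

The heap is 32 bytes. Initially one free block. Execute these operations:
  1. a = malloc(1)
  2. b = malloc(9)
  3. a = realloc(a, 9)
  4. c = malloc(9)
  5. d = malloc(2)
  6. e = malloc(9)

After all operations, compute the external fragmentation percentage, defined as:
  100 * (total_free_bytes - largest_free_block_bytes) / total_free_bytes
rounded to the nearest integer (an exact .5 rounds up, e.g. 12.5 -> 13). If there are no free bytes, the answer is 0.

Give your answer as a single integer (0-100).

Answer: 33

Derivation:
Op 1: a = malloc(1) -> a = 0; heap: [0-0 ALLOC][1-31 FREE]
Op 2: b = malloc(9) -> b = 1; heap: [0-0 ALLOC][1-9 ALLOC][10-31 FREE]
Op 3: a = realloc(a, 9) -> a = 10; heap: [0-0 FREE][1-9 ALLOC][10-18 ALLOC][19-31 FREE]
Op 4: c = malloc(9) -> c = 19; heap: [0-0 FREE][1-9 ALLOC][10-18 ALLOC][19-27 ALLOC][28-31 FREE]
Op 5: d = malloc(2) -> d = 28; heap: [0-0 FREE][1-9 ALLOC][10-18 ALLOC][19-27 ALLOC][28-29 ALLOC][30-31 FREE]
Op 6: e = malloc(9) -> e = NULL; heap: [0-0 FREE][1-9 ALLOC][10-18 ALLOC][19-27 ALLOC][28-29 ALLOC][30-31 FREE]
Free blocks: [1 2] total_free=3 largest=2 -> 100*(3-2)/3 = 100/3 ≈ 33.333 -> rounds to 33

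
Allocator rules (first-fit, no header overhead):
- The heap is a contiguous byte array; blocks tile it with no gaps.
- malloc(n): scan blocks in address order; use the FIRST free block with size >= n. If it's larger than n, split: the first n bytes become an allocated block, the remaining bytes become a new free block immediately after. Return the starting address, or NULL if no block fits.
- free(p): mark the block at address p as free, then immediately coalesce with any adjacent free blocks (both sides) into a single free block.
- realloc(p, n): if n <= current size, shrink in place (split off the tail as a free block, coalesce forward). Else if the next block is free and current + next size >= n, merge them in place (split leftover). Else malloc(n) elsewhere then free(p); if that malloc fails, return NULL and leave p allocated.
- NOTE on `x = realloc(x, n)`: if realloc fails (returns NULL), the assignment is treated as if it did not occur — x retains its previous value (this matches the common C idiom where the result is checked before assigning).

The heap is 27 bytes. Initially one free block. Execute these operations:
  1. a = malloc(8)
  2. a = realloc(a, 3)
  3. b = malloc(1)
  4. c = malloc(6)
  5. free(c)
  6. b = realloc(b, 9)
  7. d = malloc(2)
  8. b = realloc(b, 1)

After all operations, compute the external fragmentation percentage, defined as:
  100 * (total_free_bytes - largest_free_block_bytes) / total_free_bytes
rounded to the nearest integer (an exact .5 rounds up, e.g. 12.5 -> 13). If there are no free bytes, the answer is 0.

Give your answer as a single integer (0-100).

Answer: 38

Derivation:
Op 1: a = malloc(8) -> a = 0; heap: [0-7 ALLOC][8-26 FREE]
Op 2: a = realloc(a, 3) -> a = 0; heap: [0-2 ALLOC][3-26 FREE]
Op 3: b = malloc(1) -> b = 3; heap: [0-2 ALLOC][3-3 ALLOC][4-26 FREE]
Op 4: c = malloc(6) -> c = 4; heap: [0-2 ALLOC][3-3 ALLOC][4-9 ALLOC][10-26 FREE]
Op 5: free(c) -> (freed c); heap: [0-2 ALLOC][3-3 ALLOC][4-26 FREE]
Op 6: b = realloc(b, 9) -> b = 3; heap: [0-2 ALLOC][3-11 ALLOC][12-26 FREE]
Op 7: d = malloc(2) -> d = 12; heap: [0-2 ALLOC][3-11 ALLOC][12-13 ALLOC][14-26 FREE]
Op 8: b = realloc(b, 1) -> b = 3; heap: [0-2 ALLOC][3-3 ALLOC][4-11 FREE][12-13 ALLOC][14-26 FREE]
Free blocks: [8 13] total_free=21 largest=13 -> 100*(21-13)/21 = 800/21 ≈ 38.095 -> rounds to 38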